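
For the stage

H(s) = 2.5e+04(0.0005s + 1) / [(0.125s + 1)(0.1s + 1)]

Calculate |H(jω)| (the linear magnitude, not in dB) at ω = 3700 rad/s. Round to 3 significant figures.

At ω = 3700 rad/s:
zero (1 + j3700·0.0005) = 1 + j1.85 → |·| ≈ 2.103, ∠ ≈ 61.61°
pole (1 + j3700·0.125) = 1 + j462.5 → |·| ≈ 462.5, ∠ ≈ 89.88°
pole (1 + j3700·0.1) = 1 + j370 → |·| ≈ 370, ∠ ≈ 89.85°
|H| = 2.5e+04 · 2.103 / (462.5 · 370) ≈ 0.30723

0.307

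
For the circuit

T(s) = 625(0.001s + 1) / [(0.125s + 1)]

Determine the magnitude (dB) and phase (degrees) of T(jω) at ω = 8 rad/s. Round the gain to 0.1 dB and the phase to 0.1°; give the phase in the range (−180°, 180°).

At ω = 8 rad/s:
zero (1 + j8·0.001) = 1 + j0.008 → |·| ≈ 1, ∠ ≈ 0.46°
pole (1 + j8·0.125) = 1 + j1 → |·| ≈ 1.4142, ∠ ≈ 45.00°
|T| = 625 · 1 / (1.4142) ≈ 441.95
Gain = 20 log₁₀(441.95) ≈ 52.91 dB
∠T = (0.46°) − (45.00°) = -44.54°

52.9 dB, -44.5°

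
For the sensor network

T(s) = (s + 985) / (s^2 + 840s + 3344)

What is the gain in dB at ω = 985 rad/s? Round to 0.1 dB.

Substitute s = j985:
Numerator: (j985) + 985 = 985 + j985
Denominator: (j985)^2 + 840(j985) + 3344 = -966881 + j827400
|N| = √(985² + 985²) ≈ 1393, ∠N ≈ 45.00°
|D| = √(966881² + 827400²) ≈ 1.2726e+06, ∠D ≈ 139.45°
|T| = 1393 / 1.2726e+06 ≈ 0.0010946
Gain = 20 log₁₀(0.0010946) ≈ -59.21 dB

-59.2 dB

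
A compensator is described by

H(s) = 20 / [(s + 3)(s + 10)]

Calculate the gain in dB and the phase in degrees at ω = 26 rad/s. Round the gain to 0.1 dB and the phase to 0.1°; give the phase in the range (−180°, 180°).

At s = jω = j26:
pole (s+3): 3 + j26 → |·| = √(3²+26²) = √685 ≈ 26.173, ∠ = arctan(26/3) ≈ 83.42°
pole (s+10): 10 + j26 → |·| = √(10²+26²) = √776 ≈ 27.857, ∠ = arctan(26/10) ≈ 68.96°
|H| = 20 / 729.1 ≈ 0.027431
Gain = 20 log₁₀(0.027431) ≈ -31.24 dB
∠H = 0.00° − 152.38° = -152.38°

-31.2 dB, -152.4°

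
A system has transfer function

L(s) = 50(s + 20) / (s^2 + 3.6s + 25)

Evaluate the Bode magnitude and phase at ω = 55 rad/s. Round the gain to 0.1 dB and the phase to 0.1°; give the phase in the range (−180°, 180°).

-0.2 dB, -106.2°

At s = jω = j55:
zero (s+20): 20 + j55 → |·| = √(20²+55²) = √3425 ≈ 58.523, ∠ = arctan(55/20) ≈ 70.02°
quadratic: (j55)² + 3.6·j55 + 25 = -3000 + j198 → |·| ≈ 3006.5, ∠ ≈ 176.22°
|L| = 50 · 58.523 / 3006.5 ≈ 0.97327
Gain = 20 log₁₀(0.97327) ≈ -0.24 dB
∠L = 70.02° − 176.22° = -106.20°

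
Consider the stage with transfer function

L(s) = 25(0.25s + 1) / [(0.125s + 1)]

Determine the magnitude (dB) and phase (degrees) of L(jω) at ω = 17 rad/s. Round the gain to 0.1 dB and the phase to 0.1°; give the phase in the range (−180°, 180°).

33.3 dB, 12.0°

At ω = 17 rad/s:
zero (1 + j17·0.25) = 1 + j4.25 → |·| ≈ 4.3661, ∠ ≈ 76.76°
pole (1 + j17·0.125) = 1 + j2.125 → |·| ≈ 2.3485, ∠ ≈ 64.80°
|L| = 25 · 4.3661 / (2.3485) ≈ 46.478
Gain = 20 log₁₀(46.478) ≈ 33.34 dB
∠L = (76.76°) − (64.80°) = 11.96°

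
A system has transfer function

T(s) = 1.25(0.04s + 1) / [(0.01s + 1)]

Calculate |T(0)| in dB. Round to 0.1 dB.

1.9 dB

T(0) = 1.25 · 1 / 1 = 1.25
20 log₁₀(1.25) ≈ 1.94 dB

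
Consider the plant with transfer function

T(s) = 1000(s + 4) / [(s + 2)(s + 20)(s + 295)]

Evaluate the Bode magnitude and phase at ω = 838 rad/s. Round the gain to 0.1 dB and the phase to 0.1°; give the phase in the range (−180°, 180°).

At s = jω = j838:
zero (s+4): 4 + j838 → |·| = √(4²+838²) = √702260 ≈ 838.01, ∠ = arctan(838/4) ≈ 89.73°
pole (s+2): 2 + j838 → |·| = √(2²+838²) = √702248 ≈ 838, ∠ = arctan(838/2) ≈ 89.86°
pole (s+20): 20 + j838 → |·| = √(20²+838²) = √702644 ≈ 838.24, ∠ = arctan(838/20) ≈ 88.63°
pole (s+295): 295 + j838 → |·| = √(295²+838²) = √789269 ≈ 888.41, ∠ = arctan(838/295) ≈ 70.61°
|T| = 1000 · 838.01 / 6.2406e+08 ≈ 0.0013428
Gain = 20 log₁₀(0.0013428) ≈ -57.44 dB
∠T = 89.73° − 249.10° = -159.37°

-57.4 dB, -159.4°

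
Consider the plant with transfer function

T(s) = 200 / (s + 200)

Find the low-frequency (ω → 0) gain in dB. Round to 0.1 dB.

0.0 dB

T(0) = 200 / (200) = 1
20 log₁₀(1) ≈ 0.00 dB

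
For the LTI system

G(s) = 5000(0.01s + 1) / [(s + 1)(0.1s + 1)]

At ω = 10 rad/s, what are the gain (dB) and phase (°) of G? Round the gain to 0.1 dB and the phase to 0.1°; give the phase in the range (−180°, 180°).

51.0 dB, -123.6°

At ω = 10 rad/s:
zero (1 + j10·0.01) = 1 + j0.1 → |·| ≈ 1.005, ∠ ≈ 5.71°
pole (1 + j10·1) = 1 + j10 → |·| ≈ 10.05, ∠ ≈ 84.29°
pole (1 + j10·0.1) = 1 + j1 → |·| ≈ 1.4142, ∠ ≈ 45.00°
|G| = 5000 · 1.005 / (10.05 · 1.4142) ≈ 353.56
Gain = 20 log₁₀(353.56) ≈ 50.97 dB
∠G = (5.71°) − (84.29° + 45.00°) = -123.58°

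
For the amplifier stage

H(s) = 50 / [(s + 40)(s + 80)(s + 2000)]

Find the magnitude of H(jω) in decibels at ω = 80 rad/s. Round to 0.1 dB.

-112.2 dB

At s = jω = j80:
pole (s+40): 40 + j80 → |·| = √(40²+80²) = √8000 ≈ 89.443, ∠ = arctan(80/40) ≈ 63.43°
pole (s+80): 80 + j80 → |·| = √(80²+80²) = √12800 ≈ 113.14, ∠ = arctan(80/80) ≈ 45.00°
pole (s+2000): 2000 + j80 → |·| = √(2000²+80²) = √4006400 ≈ 2001.6, ∠ = arctan(80/2000) ≈ 2.29°
|H| = 50 / 2.0255e+07 ≈ 2.4685e-06
Gain = 20 log₁₀(2.4685e-06) ≈ -112.15 dB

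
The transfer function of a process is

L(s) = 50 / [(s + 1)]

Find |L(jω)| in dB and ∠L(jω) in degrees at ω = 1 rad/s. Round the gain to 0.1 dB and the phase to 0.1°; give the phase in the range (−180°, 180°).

At ω = 1 rad/s:
pole (1 + j1·1) = 1 + j1 → |·| ≈ 1.4142, ∠ ≈ 45.00°
|L| = 50 · 1 / (1.4142) ≈ 35.356
Gain = 20 log₁₀(35.356) ≈ 30.97 dB
∠L = (0°) − (45.00°) = -45.00°

31.0 dB, -45.0°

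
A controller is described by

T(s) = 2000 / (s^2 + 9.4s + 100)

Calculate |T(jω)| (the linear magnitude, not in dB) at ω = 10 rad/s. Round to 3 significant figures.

21.3

At s = jω = j10:
quadratic: (j10)² + 9.4·j10 + 100 = 0 + j94 → |·| ≈ 94, ∠ ≈ 90.00°
|T| = 2000 / 94 ≈ 21.277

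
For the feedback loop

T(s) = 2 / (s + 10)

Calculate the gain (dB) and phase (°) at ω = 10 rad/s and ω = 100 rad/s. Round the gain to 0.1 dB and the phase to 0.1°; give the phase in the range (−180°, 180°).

ω = 10: -17.0 dB, -45.0°; ω = 100: -34.0 dB, -84.3°

Substitute s = j10:
Numerator: 2 = 2 + j0
Denominator: (j10) + 10 = 10 + j10
|N| = √(2² + 0²) ≈ 2, ∠N ≈ 0.00°
|D| = √(10² + 10²) ≈ 14.142, ∠D ≈ 45.00°
|T| = 2 / 14.142 ≈ 0.14142
Gain = 20 log₁₀(0.14142) ≈ -16.99 dB
∠T = 0.00° − 45.00° = -45.00°

Substitute s = j100:
Numerator: 2 = 2 + j0
Denominator: (j100) + 10 = 10 + j100
|N| = √(2² + 0²) ≈ 2, ∠N ≈ 0.00°
|D| = √(10² + 100²) ≈ 100.5, ∠D ≈ 84.29°
|T| = 2 / 100.5 ≈ 0.0199
Gain = 20 log₁₀(0.0199) ≈ -34.02 dB
∠T = 0.00° − 84.29° = -84.29°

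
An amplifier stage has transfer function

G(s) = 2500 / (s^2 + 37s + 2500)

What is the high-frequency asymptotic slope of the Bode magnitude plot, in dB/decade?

Each pole contributes −20 dB/decade at high frequency; each zero contributes +20 dB/decade.
Net: 0 zero(s) − 2 pole(s) → -40 dB/decade.

-40 dB/decade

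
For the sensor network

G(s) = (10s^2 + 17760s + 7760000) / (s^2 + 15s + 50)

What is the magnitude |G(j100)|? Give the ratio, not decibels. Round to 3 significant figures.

781

Substitute s = j100:
Numerator: 10(j100)^2 + 17760(j100) + 7760000 = 7660000 + j1776000
Denominator: (j100)^2 + 15(j100) + 50 = -9950 + j1500
|N| = √(7660000² + 1776000²) ≈ 7.8632e+06, ∠N ≈ 13.05°
|D| = √(9950² + 1500²) ≈ 10062, ∠D ≈ 171.43°
|G| = 7.8632e+06 / 10062 ≈ 781.47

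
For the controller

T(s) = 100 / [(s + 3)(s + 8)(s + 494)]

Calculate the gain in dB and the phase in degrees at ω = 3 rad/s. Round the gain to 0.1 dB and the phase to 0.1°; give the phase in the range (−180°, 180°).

-45.1 dB, -65.9°

At s = jω = j3:
pole (s+3): 3 + j3 → |·| = √(3²+3²) = √18 ≈ 4.2426, ∠ = arctan(3/3) ≈ 45.00°
pole (s+8): 8 + j3 → |·| = √(8²+3²) = √73 ≈ 8.544, ∠ = arctan(3/8) ≈ 20.56°
pole (s+494): 494 + j3 → |·| = √(494²+3²) = √244045 ≈ 494.01, ∠ = arctan(3/494) ≈ 0.35°
|T| = 100 / 17907 ≈ 0.0055844
Gain = 20 log₁₀(0.0055844) ≈ -45.06 dB
∠T = 0.00° − 65.91° = -65.91°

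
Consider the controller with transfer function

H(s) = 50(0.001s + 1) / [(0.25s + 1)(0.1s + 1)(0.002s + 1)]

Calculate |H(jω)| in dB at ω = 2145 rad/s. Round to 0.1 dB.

-72.6 dB

At ω = 2145 rad/s:
zero (1 + j2145·0.001) = 1 + j2.145 → |·| ≈ 2.3666, ∠ ≈ 65.01°
pole (1 + j2145·0.25) = 1 + j536.25 → |·| ≈ 536.25, ∠ ≈ 89.89°
pole (1 + j2145·0.1) = 1 + j214.5 → |·| ≈ 214.5, ∠ ≈ 89.73°
pole (1 + j2145·0.002) = 1 + j4.29 → |·| ≈ 4.405, ∠ ≈ 76.88°
|H| = 50 · 2.3666 / (536.25 · 214.5 · 4.405) ≈ 0.00023354
Gain = 20 log₁₀(0.00023354) ≈ -72.63 dB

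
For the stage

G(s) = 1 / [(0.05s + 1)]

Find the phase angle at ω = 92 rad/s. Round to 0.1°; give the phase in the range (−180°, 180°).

-77.7°

At ω = 92 rad/s:
pole (1 + j92·0.05) = 1 + j4.6 → |·| ≈ 4.7074, ∠ ≈ 77.74°
∠G = (0°) − (77.74°) = -77.74°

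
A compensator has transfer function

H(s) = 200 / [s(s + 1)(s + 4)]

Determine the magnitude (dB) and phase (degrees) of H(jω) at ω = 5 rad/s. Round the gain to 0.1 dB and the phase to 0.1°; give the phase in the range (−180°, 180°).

At s = jω = j5:
pole (s+1): 1 + j5 → |·| = √(1²+5²) = √26 ≈ 5.099, ∠ = arctan(5/1) ≈ 78.69°
pole (s+4): 4 + j5 → |·| = √(4²+5²) = √41 ≈ 6.4031, ∠ = arctan(5/4) ≈ 51.34°
pole at origin: |s| = 5, ∠ = 90.00° (in denominator)
|H| = 200 / 163.25 ≈ 1.2251
Gain = 20 log₁₀(1.2251) ≈ 1.76 dB
∠H = 0.00° − 220.03° = -220.03° ≡ 139.97° (principal value)

1.8 dB, 140.0°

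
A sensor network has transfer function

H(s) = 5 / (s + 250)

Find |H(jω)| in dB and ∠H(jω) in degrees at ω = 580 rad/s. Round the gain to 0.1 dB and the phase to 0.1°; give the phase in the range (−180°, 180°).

-42.0 dB, -66.7°

At s = jω = j580:
pole (s+250): 250 + j580 → |·| = √(250²+580²) = √398900 ≈ 631.59, ∠ = arctan(580/250) ≈ 66.68°
|H| = 5 / 631.59 ≈ 0.0079165
Gain = 20 log₁₀(0.0079165) ≈ -42.03 dB
∠H = 0.00° − 66.68° = -66.68°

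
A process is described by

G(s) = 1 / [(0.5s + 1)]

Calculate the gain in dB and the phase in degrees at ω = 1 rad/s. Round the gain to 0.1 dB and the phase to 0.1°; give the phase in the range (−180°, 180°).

-1.0 dB, -26.6°

At ω = 1 rad/s:
pole (1 + j1·0.5) = 1 + j0.5 → |·| ≈ 1.118, ∠ ≈ 26.57°
|G| = 1 · 1 / (1.118) ≈ 0.89445
Gain = 20 log₁₀(0.89445) ≈ -0.97 dB
∠G = (0°) − (26.57°) = -26.57°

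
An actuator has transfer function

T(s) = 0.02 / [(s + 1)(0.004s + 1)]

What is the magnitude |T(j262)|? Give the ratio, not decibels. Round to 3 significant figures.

At ω = 262 rad/s:
pole (1 + j262·1) = 1 + j262 → |·| ≈ 262, ∠ ≈ 89.78°
pole (1 + j262·0.004) = 1 + j1.048 → |·| ≈ 1.4486, ∠ ≈ 46.34°
|T| = 0.02 · 1 / (262 · 1.4486) ≈ 5.2696e-05

5.27e-05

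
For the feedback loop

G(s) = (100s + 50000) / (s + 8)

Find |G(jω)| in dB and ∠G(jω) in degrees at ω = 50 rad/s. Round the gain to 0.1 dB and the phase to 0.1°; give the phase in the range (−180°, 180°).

59.9 dB, -75.2°

Substitute s = j50:
Numerator: 100(j50) + 50000 = 50000 + j5000
Denominator: (j50) + 8 = 8 + j50
|N| = √(50000² + 5000²) ≈ 50249, ∠N ≈ 5.71°
|D| = √(8² + 50²) ≈ 50.636, ∠D ≈ 80.91°
|G| = 50249 / 50.636 ≈ 992.36
Gain = 20 log₁₀(992.36) ≈ 59.93 dB
∠G = 5.71° − 80.91° = -75.20°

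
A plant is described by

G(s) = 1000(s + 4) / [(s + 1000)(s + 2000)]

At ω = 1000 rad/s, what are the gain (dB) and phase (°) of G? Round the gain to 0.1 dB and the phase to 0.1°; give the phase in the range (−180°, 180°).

At s = jω = j1000:
zero (s+4): 4 + j1000 → |·| = √(4²+1000²) = √1000016 ≈ 1000, ∠ = arctan(1000/4) ≈ 89.77°
pole (s+1000): 1000 + j1000 → |·| = √(1000²+1000²) = √2000000 ≈ 1414.2, ∠ = arctan(1000/1000) ≈ 45.00°
pole (s+2000): 2000 + j1000 → |·| = √(2000²+1000²) = √5000000 ≈ 2236.1, ∠ = arctan(1000/2000) ≈ 26.57°
|G| = 1000 · 1000 / 3.1623e+06 ≈ 0.31623
Gain = 20 log₁₀(0.31623) ≈ -10.00 dB
∠G = 89.77° − 71.57° = 18.20°

-10.0 dB, 18.2°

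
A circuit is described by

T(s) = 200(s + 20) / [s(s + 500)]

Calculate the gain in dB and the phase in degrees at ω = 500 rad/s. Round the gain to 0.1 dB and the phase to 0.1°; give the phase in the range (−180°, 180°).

-11.0 dB, -47.3°

At s = jω = j500:
zero (s+20): 20 + j500 → |·| = √(20²+500²) = √250400 ≈ 500.4, ∠ = arctan(500/20) ≈ 87.71°
pole (s+500): 500 + j500 → |·| = √(500²+500²) = √500000 ≈ 707.11, ∠ = arctan(500/500) ≈ 45.00°
pole at origin: |s| = 500, ∠ = 90.00° (in denominator)
|T| = 200 · 500.4 / 3.5356e+05 ≈ 0.28306
Gain = 20 log₁₀(0.28306) ≈ -10.96 dB
∠T = 87.71° − 135.00° = -47.29°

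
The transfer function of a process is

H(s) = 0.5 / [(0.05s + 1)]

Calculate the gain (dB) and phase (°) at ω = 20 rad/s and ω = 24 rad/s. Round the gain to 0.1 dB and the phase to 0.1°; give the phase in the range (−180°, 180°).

At ω = 20 rad/s:
pole (1 + j20·0.05) = 1 + j1 → |·| ≈ 1.4142, ∠ ≈ 45.00°
|H| = 0.5 · 1 / (1.4142) ≈ 0.35356
Gain = 20 log₁₀(0.35356) ≈ -9.03 dB
∠H = (0°) − (45.00°) = -45.00°

At ω = 24 rad/s:
pole (1 + j24·0.05) = 1 + j1.2 → |·| ≈ 1.562, ∠ ≈ 50.19°
|H| = 0.5 · 1 / (1.562) ≈ 0.3201
Gain = 20 log₁₀(0.3201) ≈ -9.89 dB
∠H = (0°) − (50.19°) = -50.19°

ω = 20: -9.0 dB, -45.0°; ω = 24: -9.9 dB, -50.2°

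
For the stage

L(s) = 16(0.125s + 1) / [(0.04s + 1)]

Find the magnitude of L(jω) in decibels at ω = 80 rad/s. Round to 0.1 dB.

At ω = 80 rad/s:
zero (1 + j80·0.125) = 1 + j10 → |·| ≈ 10.05, ∠ ≈ 84.29°
pole (1 + j80·0.04) = 1 + j3.2 → |·| ≈ 3.3526, ∠ ≈ 72.65°
|L| = 16 · 10.05 / (3.3526) ≈ 47.963
Gain = 20 log₁₀(47.963) ≈ 33.62 dB

33.6 dB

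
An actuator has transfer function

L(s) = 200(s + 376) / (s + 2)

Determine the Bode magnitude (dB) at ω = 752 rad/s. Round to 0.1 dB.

At s = jω = j752:
zero (s+376): 376 + j752 → |·| = √(376²+752²) = √706880 ≈ 840.76, ∠ = arctan(752/376) ≈ 63.43°
pole (s+2): 2 + j752 → |·| = √(2²+752²) = √565508 ≈ 752, ∠ = arctan(752/2) ≈ 89.85°
|L| = 200 · 840.76 / 752 ≈ 223.61
Gain = 20 log₁₀(223.61) ≈ 46.99 dB

47.0 dB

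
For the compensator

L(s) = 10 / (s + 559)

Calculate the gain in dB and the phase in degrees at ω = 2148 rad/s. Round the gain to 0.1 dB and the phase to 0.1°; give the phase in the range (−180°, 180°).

-46.9 dB, -75.4°

At s = jω = j2148:
pole (s+559): 559 + j2148 → |·| = √(559²+2148²) = √4926385 ≈ 2219.5, ∠ = arctan(2148/559) ≈ 75.41°
|L| = 10 / 2219.5 ≈ 0.0045055
Gain = 20 log₁₀(0.0045055) ≈ -46.93 dB
∠L = 0.00° − 75.41° = -75.41°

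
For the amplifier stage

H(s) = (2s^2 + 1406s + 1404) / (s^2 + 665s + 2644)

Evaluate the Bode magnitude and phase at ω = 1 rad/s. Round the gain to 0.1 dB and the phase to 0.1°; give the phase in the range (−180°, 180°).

-2.8 dB, 31.0°

Substitute s = j1:
Numerator: 2(j1)^2 + 1406(j1) + 1404 = 1402 + j1406
Denominator: (j1)^2 + 665(j1) + 2644 = 2643 + j665
|N| = √(1402² + 1406²) ≈ 1985.6, ∠N ≈ 45.08°
|D| = √(2643² + 665²) ≈ 2725.4, ∠D ≈ 14.12°
|H| = 1985.6 / 2725.4 ≈ 0.72855
Gain = 20 log₁₀(0.72855) ≈ -2.75 dB
∠H = 45.08° − 14.12° = 30.96°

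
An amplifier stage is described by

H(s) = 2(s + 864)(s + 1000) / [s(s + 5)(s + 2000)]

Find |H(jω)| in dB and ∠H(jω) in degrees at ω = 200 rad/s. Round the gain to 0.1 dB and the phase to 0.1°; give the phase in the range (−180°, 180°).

-33.0 dB, -159.9°

At s = jω = j200:
zero (s+864): 864 + j200 → |·| = √(864²+200²) = √786496 ≈ 886.85, ∠ = arctan(200/864) ≈ 13.03°
zero (s+1000): 1000 + j200 → |·| = √(1000²+200²) = √1040000 ≈ 1019.8, ∠ = arctan(200/1000) ≈ 11.31°
pole (s+5): 5 + j200 → |·| = √(5²+200²) = √40025 ≈ 200.06, ∠ = arctan(200/5) ≈ 88.57°
pole (s+2000): 2000 + j200 → |·| = √(2000²+200²) = √4040000 ≈ 2010, ∠ = arctan(200/2000) ≈ 5.71°
pole at origin: |s| = 200, ∠ = 90.00° (in denominator)
|H| = 2 · 9.0441e+05 / 8.0424e+07 ≈ 0.022491
Gain = 20 log₁₀(0.022491) ≈ -32.96 dB
∠H = 24.34° − 184.28° = -159.94°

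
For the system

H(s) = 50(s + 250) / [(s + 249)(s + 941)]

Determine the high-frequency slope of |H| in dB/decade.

-20 dB/decade

Each pole contributes −20 dB/decade at high frequency; each zero contributes +20 dB/decade.
Net: 1 zero(s) − 2 pole(s) → -20 dB/decade.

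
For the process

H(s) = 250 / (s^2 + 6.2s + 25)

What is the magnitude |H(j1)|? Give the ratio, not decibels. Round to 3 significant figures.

10.1

At s = jω = j1:
quadratic: (j1)² + 6.2·j1 + 25 = 24 + j6.2 → |·| ≈ 24.788, ∠ ≈ 14.48°
|H| = 250 / 24.788 ≈ 10.086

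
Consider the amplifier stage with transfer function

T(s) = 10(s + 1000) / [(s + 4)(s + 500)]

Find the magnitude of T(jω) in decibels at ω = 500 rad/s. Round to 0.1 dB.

At s = jω = j500:
zero (s+1000): 1000 + j500 → |·| = √(1000²+500²) = √1250000 ≈ 1118, ∠ = arctan(500/1000) ≈ 26.57°
pole (s+4): 4 + j500 → |·| = √(4²+500²) = √250016 ≈ 500.02, ∠ = arctan(500/4) ≈ 89.54°
pole (s+500): 500 + j500 → |·| = √(500²+500²) = √500000 ≈ 707.11, ∠ = arctan(500/500) ≈ 45.00°
|T| = 10 · 1118 / 3.5357e+05 ≈ 0.03162
Gain = 20 log₁₀(0.03162) ≈ -30.00 dB

-30.0 dB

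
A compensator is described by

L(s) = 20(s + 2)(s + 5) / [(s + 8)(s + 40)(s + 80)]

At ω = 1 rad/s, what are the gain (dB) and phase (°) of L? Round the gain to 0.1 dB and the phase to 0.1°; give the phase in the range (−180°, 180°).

At s = jω = j1:
zero (s+2): 2 + j1 → |·| = √(2²+1²) = √5 ≈ 2.2361, ∠ = arctan(1/2) ≈ 26.57°
zero (s+5): 5 + j1 → |·| = √(5²+1²) = √26 ≈ 5.099, ∠ = arctan(1/5) ≈ 11.31°
pole (s+8): 8 + j1 → |·| = √(8²+1²) = √65 ≈ 8.0623, ∠ = arctan(1/8) ≈ 7.13°
pole (s+40): 40 + j1 → |·| = √(40²+1²) = √1601 ≈ 40.012, ∠ = arctan(1/40) ≈ 1.43°
pole (s+80): 80 + j1 → |·| = √(80²+1²) = √6401 ≈ 80.006, ∠ = arctan(1/80) ≈ 0.72°
|L| = 20 · 11.402 / 25809 ≈ 0.0088357
Gain = 20 log₁₀(0.0088357) ≈ -41.08 dB
∠L = 37.88° − 9.28° = 28.60°

-41.1 dB, 28.6°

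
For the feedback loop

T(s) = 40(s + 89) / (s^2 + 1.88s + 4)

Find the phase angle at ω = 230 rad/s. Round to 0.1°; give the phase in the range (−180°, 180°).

-110.7°

At s = jω = j230:
zero (s+89): 89 + j230 → |·| = √(89²+230²) = √60821 ≈ 246.62, ∠ = arctan(230/89) ≈ 68.85°
quadratic: (j230)² + 1.88·j230 + 4 = -52896 + j432.4 → |·| ≈ 52898, ∠ ≈ 179.53°
∠T = 68.85° − 179.53° = -110.68°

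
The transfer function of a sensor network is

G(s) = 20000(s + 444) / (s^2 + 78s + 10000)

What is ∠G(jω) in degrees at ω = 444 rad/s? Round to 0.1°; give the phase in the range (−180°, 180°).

-124.5°

At s = jω = j444:
zero (s+444): 444 + j444 → |·| = √(444²+444²) = √394272 ≈ 627.91, ∠ = arctan(444/444) ≈ 45.00°
quadratic: (j444)² + 78·j444 + 10000 = -187136 + j34632 → |·| ≈ 1.9031e+05, ∠ ≈ 169.52°
∠G = 45.00° − 169.52° = -124.52°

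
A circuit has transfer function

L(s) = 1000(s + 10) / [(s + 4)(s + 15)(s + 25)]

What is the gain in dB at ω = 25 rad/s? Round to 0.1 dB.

0.3 dB

At s = jω = j25:
zero (s+10): 10 + j25 → |·| = √(10²+25²) = √725 ≈ 26.926, ∠ = arctan(25/10) ≈ 68.20°
pole (s+4): 4 + j25 → |·| = √(4²+25²) = √641 ≈ 25.318, ∠ = arctan(25/4) ≈ 80.91°
pole (s+15): 15 + j25 → |·| = √(15²+25²) = √850 ≈ 29.155, ∠ = arctan(25/15) ≈ 59.04°
pole (s+25): 25 + j25 → |·| = √(25²+25²) = √1250 ≈ 35.355, ∠ = arctan(25/25) ≈ 45.00°
|L| = 1000 · 26.926 / 26097 ≈ 1.0318
Gain = 20 log₁₀(1.0318) ≈ 0.27 dB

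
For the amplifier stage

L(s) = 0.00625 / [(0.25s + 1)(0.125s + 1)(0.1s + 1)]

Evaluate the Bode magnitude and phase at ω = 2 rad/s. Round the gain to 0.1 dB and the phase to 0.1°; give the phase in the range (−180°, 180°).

-45.5 dB, -51.9°

At ω = 2 rad/s:
pole (1 + j2·0.25) = 1 + j0.5 → |·| ≈ 1.118, ∠ ≈ 26.57°
pole (1 + j2·0.125) = 1 + j0.25 → |·| ≈ 1.0308, ∠ ≈ 14.04°
pole (1 + j2·0.1) = 1 + j0.2 → |·| ≈ 1.0198, ∠ ≈ 11.31°
|L| = 0.00625 · 1 / (1.118 · 1.0308 · 1.0198) ≈ 0.005318
Gain = 20 log₁₀(0.005318) ≈ -45.49 dB
∠L = (0°) − (26.57° + 14.04° + 11.31°) = -51.92°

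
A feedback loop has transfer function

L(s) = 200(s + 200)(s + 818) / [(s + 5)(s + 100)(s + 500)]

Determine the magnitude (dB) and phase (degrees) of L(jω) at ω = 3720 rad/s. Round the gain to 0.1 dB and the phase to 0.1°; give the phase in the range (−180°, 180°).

At s = jω = j3720:
zero (s+200): 200 + j3720 → |·| = √(200²+3720²) = √13878400 ≈ 3725.4, ∠ = arctan(3720/200) ≈ 86.92°
zero (s+818): 818 + j3720 → |·| = √(818²+3720²) = √14507524 ≈ 3808.9, ∠ = arctan(3720/818) ≈ 77.60°
pole (s+5): 5 + j3720 → |·| = √(5²+3720²) = √13838425 ≈ 3720, ∠ = arctan(3720/5) ≈ 89.92°
pole (s+100): 100 + j3720 → |·| = √(100²+3720²) = √13848400 ≈ 3721.3, ∠ = arctan(3720/100) ≈ 88.46°
pole (s+500): 500 + j3720 → |·| = √(500²+3720²) = √14088400 ≈ 3753.5, ∠ = arctan(3720/500) ≈ 82.34°
|L| = 200 · 1.419e+07 / 5.1961e+10 ≈ 0.054618
Gain = 20 log₁₀(0.054618) ≈ -25.25 dB
∠L = 164.52° − 260.72° = -96.20°

-25.3 dB, -96.2°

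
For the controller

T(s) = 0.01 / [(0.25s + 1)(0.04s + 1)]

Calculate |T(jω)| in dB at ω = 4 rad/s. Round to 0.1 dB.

At ω = 4 rad/s:
pole (1 + j4·0.25) = 1 + j1 → |·| ≈ 1.4142, ∠ ≈ 45.00°
pole (1 + j4·0.04) = 1 + j0.16 → |·| ≈ 1.0127, ∠ ≈ 9.09°
|T| = 0.01 · 1 / (1.4142 · 1.0127) ≈ 0.0069825
Gain = 20 log₁₀(0.0069825) ≈ -43.12 dB

-43.1 dB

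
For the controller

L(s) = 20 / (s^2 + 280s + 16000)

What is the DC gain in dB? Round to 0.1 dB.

L(0) = 20 / 16000 = 0.00125
20 log₁₀(0.00125) ≈ -58.06 dB

-58.1 dB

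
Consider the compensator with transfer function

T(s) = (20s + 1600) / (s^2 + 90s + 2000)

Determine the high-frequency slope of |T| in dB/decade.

Each pole contributes −20 dB/decade at high frequency; each zero contributes +20 dB/decade.
Net: 1 zero(s) − 2 pole(s) → -20 dB/decade.

-20 dB/decade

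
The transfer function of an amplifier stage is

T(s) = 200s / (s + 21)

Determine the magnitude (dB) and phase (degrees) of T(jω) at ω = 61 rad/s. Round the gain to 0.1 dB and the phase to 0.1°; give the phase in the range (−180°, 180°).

45.5 dB, 19.0°

At s = jω = j61:
zero at origin: s = j61 → |·| = 61, ∠ = 90.00°
pole (s+21): 21 + j61 → |·| = √(21²+61²) = √4162 ≈ 64.514, ∠ = arctan(61/21) ≈ 71.00°
|T| = 200 · 61 / 64.514 ≈ 189.11
Gain = 20 log₁₀(189.11) ≈ 45.53 dB
∠T = 90.00° − 71.00° = 19.00°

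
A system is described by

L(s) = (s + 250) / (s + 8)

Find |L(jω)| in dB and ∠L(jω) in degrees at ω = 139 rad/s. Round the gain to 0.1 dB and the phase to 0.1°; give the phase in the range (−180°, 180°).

6.3 dB, -57.6°

At s = jω = j139:
zero (s+250): 250 + j139 → |·| = √(250²+139²) = √81821 ≈ 286.04, ∠ = arctan(139/250) ≈ 29.07°
pole (s+8): 8 + j139 → |·| = √(8²+139²) = √19385 ≈ 139.23, ∠ = arctan(139/8) ≈ 86.71°
|L| = 1 · 286.04 / 139.23 ≈ 2.0544
Gain = 20 log₁₀(2.0544) ≈ 6.25 dB
∠L = 29.07° − 86.71° = -57.64°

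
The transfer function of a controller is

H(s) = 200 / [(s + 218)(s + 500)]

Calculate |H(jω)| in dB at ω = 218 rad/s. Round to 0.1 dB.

-58.5 dB

At s = jω = j218:
pole (s+218): 218 + j218 → |·| = √(218²+218²) = √95048 ≈ 308.3, ∠ = arctan(218/218) ≈ 45.00°
pole (s+500): 500 + j218 → |·| = √(500²+218²) = √297524 ≈ 545.46, ∠ = arctan(218/500) ≈ 23.56°
|H| = 200 / 1.6817e+05 ≈ 0.0011893
Gain = 20 log₁₀(0.0011893) ≈ -58.49 dB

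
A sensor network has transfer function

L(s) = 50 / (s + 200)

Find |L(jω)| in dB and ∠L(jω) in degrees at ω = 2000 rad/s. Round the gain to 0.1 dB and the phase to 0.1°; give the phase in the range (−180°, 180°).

At s = jω = j2000:
pole (s+200): 200 + j2000 → |·| = √(200²+2000²) = √4040000 ≈ 2010, ∠ = arctan(2000/200) ≈ 84.29°
|L| = 50 / 2010 ≈ 0.024876
Gain = 20 log₁₀(0.024876) ≈ -32.08 dB
∠L = 0.00° − 84.29° = -84.29°

-32.1 dB, -84.3°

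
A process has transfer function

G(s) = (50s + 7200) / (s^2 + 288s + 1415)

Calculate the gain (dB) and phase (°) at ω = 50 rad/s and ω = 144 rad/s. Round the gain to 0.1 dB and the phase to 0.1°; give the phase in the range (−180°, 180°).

ω = 50: -5.6 dB, -75.2°; ω = 144: -13.1 dB, -70.0°

Substitute s = j50:
Numerator: 50(j50) + 7200 = 7200 + j2500
Denominator: (j50)^2 + 288(j50) + 1415 = -1085 + j14400
|N| = √(7200² + 2500²) ≈ 7621.7, ∠N ≈ 19.15°
|D| = √(1085² + 14400²) ≈ 14441, ∠D ≈ 94.31°
|G| = 7621.7 / 14441 ≈ 0.52778
Gain = 20 log₁₀(0.52778) ≈ -5.55 dB
∠G = 19.15° − 94.31° = -75.16°

Substitute s = j144:
Numerator: 50(j144) + 7200 = 7200 + j7200
Denominator: (j144)^2 + 288(j144) + 1415 = -19321 + j41472
|N| = √(7200² + 7200²) ≈ 10182, ∠N ≈ 45.00°
|D| = √(19321² + 41472²) ≈ 45752, ∠D ≈ 114.98°
|G| = 10182 / 45752 ≈ 0.22255
Gain = 20 log₁₀(0.22255) ≈ -13.05 dB
∠G = 45.00° − 114.98° = -69.98°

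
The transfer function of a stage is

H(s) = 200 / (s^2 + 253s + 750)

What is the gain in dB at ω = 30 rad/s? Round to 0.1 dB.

Substitute s = j30:
Numerator: 200 = 200 + j0
Denominator: (j30)^2 + 253(j30) + 750 = -150 + j7590
|N| = √(200² + 0²) ≈ 200, ∠N ≈ 0.00°
|D| = √(150² + 7590²) ≈ 7591.5, ∠D ≈ 91.13°
|H| = 200 / 7591.5 ≈ 0.026345
Gain = 20 log₁₀(0.026345) ≈ -31.59 dB

-31.6 dB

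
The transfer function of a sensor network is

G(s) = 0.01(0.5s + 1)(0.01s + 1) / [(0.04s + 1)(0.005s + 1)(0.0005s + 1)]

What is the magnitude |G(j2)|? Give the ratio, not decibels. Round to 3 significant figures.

At ω = 2 rad/s:
zero (1 + j2·0.5) = 1 + j1 → |·| ≈ 1.4142, ∠ ≈ 45.00°
zero (1 + j2·0.01) = 1 + j0.02 → |·| ≈ 1.0002, ∠ ≈ 1.15°
pole (1 + j2·0.04) = 1 + j0.08 → |·| ≈ 1.0032, ∠ ≈ 4.57°
pole (1 + j2·0.005) = 1 + j0.01 → |·| ≈ 1, ∠ ≈ 0.57°
pole (1 + j2·0.0005) = 1 + j0.001 → |·| ≈ 1, ∠ ≈ 0.06°
|G| = 0.01 · 1.4142 · 1.0002 / (1.0032 · 1 · 1) ≈ 0.0141

0.0141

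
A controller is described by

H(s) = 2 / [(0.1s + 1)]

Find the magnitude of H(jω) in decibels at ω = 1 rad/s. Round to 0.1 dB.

At ω = 1 rad/s:
pole (1 + j1·0.1) = 1 + j0.1 → |·| ≈ 1.005, ∠ ≈ 5.71°
|H| = 2 · 1 / (1.005) ≈ 1.99
Gain = 20 log₁₀(1.99) ≈ 5.98 dB

6.0 dB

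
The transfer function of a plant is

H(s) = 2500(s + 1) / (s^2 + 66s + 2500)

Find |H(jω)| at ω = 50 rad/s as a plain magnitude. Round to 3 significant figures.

37.9

At s = jω = j50:
zero (s+1): 1 + j50 → |·| = √(1²+50²) = √2501 ≈ 50.01, ∠ = arctan(50/1) ≈ 88.85°
quadratic: (j50)² + 66·j50 + 2500 = 0 + j3300 → |·| ≈ 3300, ∠ ≈ 90.00°
|H| = 2500 · 50.01 / 3300 ≈ 37.886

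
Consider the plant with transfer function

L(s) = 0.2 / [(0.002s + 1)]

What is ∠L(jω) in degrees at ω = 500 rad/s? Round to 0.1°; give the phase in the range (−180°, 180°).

-45.0°

At ω = 500 rad/s:
pole (1 + j500·0.002) = 1 + j1 → |·| ≈ 1.4142, ∠ ≈ 45.00°
∠L = (0°) − (45.00°) = -45.00°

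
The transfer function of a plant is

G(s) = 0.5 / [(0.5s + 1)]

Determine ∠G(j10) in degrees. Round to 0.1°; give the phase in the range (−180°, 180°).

-78.7°

At ω = 10 rad/s:
pole (1 + j10·0.5) = 1 + j5 → |·| ≈ 5.099, ∠ ≈ 78.69°
∠G = (0°) − (78.69°) = -78.69°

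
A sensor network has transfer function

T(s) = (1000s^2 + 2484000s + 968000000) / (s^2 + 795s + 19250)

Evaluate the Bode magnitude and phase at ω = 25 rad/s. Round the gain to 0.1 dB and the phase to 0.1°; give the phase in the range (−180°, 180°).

91.0 dB, -43.2°

Substitute s = j25:
Numerator: 1000(j25)^2 + 2484000(j25) + 968000000 = 967375000 + j62100000
Denominator: (j25)^2 + 795(j25) + 19250 = 18625 + j19875
|N| = √(967375000² + 62100000²) ≈ 9.6937e+08, ∠N ≈ 3.67°
|D| = √(18625² + 19875²) ≈ 27238, ∠D ≈ 46.86°
|T| = 9.6937e+08 / 27238 ≈ 35589
Gain = 20 log₁₀(35589) ≈ 91.03 dB
∠T = 3.67° − 46.86° = -43.19°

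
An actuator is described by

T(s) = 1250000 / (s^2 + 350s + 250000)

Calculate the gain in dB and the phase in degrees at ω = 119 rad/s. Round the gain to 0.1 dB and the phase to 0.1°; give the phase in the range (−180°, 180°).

14.4 dB, -10.0°

At s = jω = j119:
quadratic: (j119)² + 350·j119 + 250000 = 235839 + j41650 → |·| ≈ 2.3949e+05, ∠ ≈ 10.02°
|T| = 1250000 / 2.3949e+05 ≈ 5.2194
Gain = 20 log₁₀(5.2194) ≈ 14.35 dB
∠T = 0.00° − 10.02° = -10.02°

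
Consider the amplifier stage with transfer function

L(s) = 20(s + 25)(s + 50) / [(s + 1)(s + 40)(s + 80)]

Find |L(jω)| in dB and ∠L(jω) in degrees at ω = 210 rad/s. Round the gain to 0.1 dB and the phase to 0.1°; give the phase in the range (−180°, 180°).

-20.9 dB, -78.3°

At s = jω = j210:
zero (s+25): 25 + j210 → |·| = √(25²+210²) = √44725 ≈ 211.48, ∠ = arctan(210/25) ≈ 83.21°
zero (s+50): 50 + j210 → |·| = √(50²+210²) = √46600 ≈ 215.87, ∠ = arctan(210/50) ≈ 76.61°
pole (s+1): 1 + j210 → |·| = √(1²+210²) = √44101 ≈ 210, ∠ = arctan(210/1) ≈ 89.73°
pole (s+40): 40 + j210 → |·| = √(40²+210²) = √45700 ≈ 213.78, ∠ = arctan(210/40) ≈ 79.22°
pole (s+80): 80 + j210 → |·| = √(80²+210²) = √50500 ≈ 224.72, ∠ = arctan(210/80) ≈ 69.15°
|L| = 20 · 45652 / 1.0089e+07 ≈ 0.090499
Gain = 20 log₁₀(0.090499) ≈ -20.87 dB
∠L = 159.82° − 238.10° = -78.28°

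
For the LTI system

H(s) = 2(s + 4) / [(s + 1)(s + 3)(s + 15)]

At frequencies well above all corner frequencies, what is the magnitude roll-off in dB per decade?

-40 dB/decade

Each pole contributes −20 dB/decade at high frequency; each zero contributes +20 dB/decade.
Net: 1 zero(s) − 3 pole(s) → -40 dB/decade.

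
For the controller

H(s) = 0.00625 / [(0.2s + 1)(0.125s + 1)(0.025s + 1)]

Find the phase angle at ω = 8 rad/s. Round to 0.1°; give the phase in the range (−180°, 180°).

At ω = 8 rad/s:
pole (1 + j8·0.2) = 1 + j1.6 → |·| ≈ 1.8868, ∠ ≈ 57.99°
pole (1 + j8·0.125) = 1 + j1 → |·| ≈ 1.4142, ∠ ≈ 45.00°
pole (1 + j8·0.025) = 1 + j0.2 → |·| ≈ 1.0198, ∠ ≈ 11.31°
∠H = (0°) − (57.99° + 45.00° + 11.31°) = -114.30°

-114.3°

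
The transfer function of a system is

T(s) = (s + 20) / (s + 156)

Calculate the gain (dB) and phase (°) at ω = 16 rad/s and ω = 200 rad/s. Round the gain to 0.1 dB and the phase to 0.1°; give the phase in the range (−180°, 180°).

Substitute s = j16:
Numerator: (j16) + 20 = 20 + j16
Denominator: (j16) + 156 = 156 + j16
|N| = √(20² + 16²) ≈ 25.612, ∠N ≈ 38.66°
|D| = √(156² + 16²) ≈ 156.82, ∠D ≈ 5.86°
|T| = 25.612 / 156.82 ≈ 0.16332
Gain = 20 log₁₀(0.16332) ≈ -15.74 dB
∠T = 38.66° − 5.86° = 32.80°

Substitute s = j200:
Numerator: (j200) + 20 = 20 + j200
Denominator: (j200) + 156 = 156 + j200
|N| = √(20² + 200²) ≈ 201, ∠N ≈ 84.29°
|D| = √(156² + 200²) ≈ 253.65, ∠D ≈ 52.05°
|T| = 201 / 253.65 ≈ 0.79243
Gain = 20 log₁₀(0.79243) ≈ -2.02 dB
∠T = 84.29° − 52.05° = 32.24°

ω = 16: -15.7 dB, 32.8°; ω = 200: -2.0 dB, 32.2°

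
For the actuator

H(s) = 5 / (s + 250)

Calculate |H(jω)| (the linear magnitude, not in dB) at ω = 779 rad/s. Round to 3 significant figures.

At s = jω = j779:
pole (s+250): 250 + j779 → |·| = √(250²+779²) = √669341 ≈ 818.13, ∠ = arctan(779/250) ≈ 72.21°
|H| = 5 / 818.13 ≈ 0.0061115

0.00611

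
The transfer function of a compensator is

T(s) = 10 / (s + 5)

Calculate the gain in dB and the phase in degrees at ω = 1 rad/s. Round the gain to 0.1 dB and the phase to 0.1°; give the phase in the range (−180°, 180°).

5.9 dB, -11.3°

At s = jω = j1:
pole (s+5): 5 + j1 → |·| = √(5²+1²) = √26 ≈ 5.099, ∠ = arctan(1/5) ≈ 11.31°
|T| = 10 / 5.099 ≈ 1.9612
Gain = 20 log₁₀(1.9612) ≈ 5.85 dB
∠T = 0.00° − 11.31° = -11.31°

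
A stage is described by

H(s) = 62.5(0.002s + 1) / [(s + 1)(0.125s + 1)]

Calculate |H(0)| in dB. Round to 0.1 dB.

H(0) = 62.5 · 1 / 1 = 62.5
20 log₁₀(62.5) ≈ 35.92 dB

35.9 dB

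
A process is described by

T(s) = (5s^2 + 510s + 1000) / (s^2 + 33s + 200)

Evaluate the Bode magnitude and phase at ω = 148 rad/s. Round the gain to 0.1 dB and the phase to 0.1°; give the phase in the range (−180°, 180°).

15.5 dB, -22.1°

Substitute s = j148:
Numerator: 5(j148)^2 + 510(j148) + 1000 = -108520 + j75480
Denominator: (j148)^2 + 33(j148) + 200 = -21704 + j4884
|N| = √(108520² + 75480²) ≈ 1.3219e+05, ∠N ≈ 145.18°
|D| = √(21704² + 4884²) ≈ 22247, ∠D ≈ 167.32°
|T| = 1.3219e+05 / 22247 ≈ 5.9419
Gain = 20 log₁₀(5.9419) ≈ 15.48 dB
∠T = 145.18° − 167.32° = -22.14°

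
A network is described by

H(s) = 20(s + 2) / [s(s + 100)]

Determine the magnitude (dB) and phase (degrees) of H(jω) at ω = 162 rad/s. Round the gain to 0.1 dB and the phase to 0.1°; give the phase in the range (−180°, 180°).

-19.6 dB, -59.0°

At s = jω = j162:
zero (s+2): 2 + j162 → |·| = √(2²+162²) = √26248 ≈ 162.01, ∠ = arctan(162/2) ≈ 89.29°
pole (s+100): 100 + j162 → |·| = √(100²+162²) = √36244 ≈ 190.38, ∠ = arctan(162/100) ≈ 58.31°
pole at origin: |s| = 162, ∠ = 90.00° (in denominator)
|H| = 20 · 162.01 / 30842 ≈ 0.10506
Gain = 20 log₁₀(0.10506) ≈ -19.57 dB
∠H = 89.29° − 148.31° = -59.02°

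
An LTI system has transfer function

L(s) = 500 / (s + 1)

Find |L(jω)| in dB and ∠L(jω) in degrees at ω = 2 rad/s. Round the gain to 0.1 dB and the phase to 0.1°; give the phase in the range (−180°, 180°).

At s = jω = j2:
pole (s+1): 1 + j2 → |·| = √(1²+2²) = √5 ≈ 2.2361, ∠ = arctan(2/1) ≈ 63.43°
|L| = 500 / 2.2361 ≈ 223.6
Gain = 20 log₁₀(223.6) ≈ 46.99 dB
∠L = 0.00° − 63.43° = -63.43°

47.0 dB, -63.4°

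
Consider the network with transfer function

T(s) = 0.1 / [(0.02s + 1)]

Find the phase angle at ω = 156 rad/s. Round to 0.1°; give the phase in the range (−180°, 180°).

At ω = 156 rad/s:
pole (1 + j156·0.02) = 1 + j3.12 → |·| ≈ 3.2763, ∠ ≈ 72.23°
∠T = (0°) − (72.23°) = -72.23°

-72.2°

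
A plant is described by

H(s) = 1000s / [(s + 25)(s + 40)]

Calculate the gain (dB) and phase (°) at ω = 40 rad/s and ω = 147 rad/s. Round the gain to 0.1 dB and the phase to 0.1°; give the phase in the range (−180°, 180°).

ω = 40: 23.5 dB, -13.0°; ω = 147: 16.2 dB, -65.1°

At s = jω = j40:
zero at origin: s = j40 → |·| = 40, ∠ = 90.00°
pole (s+25): 25 + j40 → |·| = √(25²+40²) = √2225 ≈ 47.17, ∠ = arctan(40/25) ≈ 57.99°
pole (s+40): 40 + j40 → |·| = √(40²+40²) = √3200 ≈ 56.569, ∠ = arctan(40/40) ≈ 45.00°
|H| = 1000 · 40 / 2668.4 ≈ 14.99
Gain = 20 log₁₀(14.99) ≈ 23.52 dB
∠H = 90.00° − 102.99° = -12.99°

At s = jω = j147:
zero at origin: s = j147 → |·| = 147, ∠ = 90.00°
pole (s+25): 25 + j147 → |·| = √(25²+147²) = √22234 ≈ 149.11, ∠ = arctan(147/25) ≈ 80.35°
pole (s+40): 40 + j147 → |·| = √(40²+147²) = √23209 ≈ 152.35, ∠ = arctan(147/40) ≈ 74.78°
|H| = 1000 · 147 / 22717 ≈ 6.4709
Gain = 20 log₁₀(6.4709) ≈ 16.22 dB
∠H = 90.00° − 155.13° = -65.13°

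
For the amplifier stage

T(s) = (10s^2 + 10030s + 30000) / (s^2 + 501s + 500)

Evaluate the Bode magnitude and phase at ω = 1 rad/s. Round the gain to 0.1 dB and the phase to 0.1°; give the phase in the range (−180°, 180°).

33.0 dB, -26.6°

Substitute s = j1:
Numerator: 10(j1)^2 + 10030(j1) + 30000 = 29990 + j10030
Denominator: (j1)^2 + 501(j1) + 500 = 499 + j501
|N| = √(29990² + 10030²) ≈ 31623, ∠N ≈ 18.49°
|D| = √(499² + 501²) ≈ 707.11, ∠D ≈ 45.11°
|T| = 31623 / 707.11 ≈ 44.721
Gain = 20 log₁₀(44.721) ≈ 33.01 dB
∠T = 18.49° − 45.11° = -26.62°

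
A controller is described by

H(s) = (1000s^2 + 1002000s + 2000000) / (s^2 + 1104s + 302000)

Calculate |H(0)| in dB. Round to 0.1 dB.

16.4 dB

H(0) = 2000000 / 302000 ≈ 6.6225
20 log₁₀(6.6225) ≈ 16.42 dB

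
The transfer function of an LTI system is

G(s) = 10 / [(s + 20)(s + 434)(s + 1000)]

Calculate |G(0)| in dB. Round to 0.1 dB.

-118.8 dB

G(0) = 10 / (20·434·1000) ≈ 1.1521e-06
20 log₁₀(1.1521e-06) ≈ -118.77 dB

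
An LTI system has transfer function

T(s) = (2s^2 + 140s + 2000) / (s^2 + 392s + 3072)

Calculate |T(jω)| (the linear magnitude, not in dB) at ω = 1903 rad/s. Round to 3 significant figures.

1.96

Substitute s = j1903:
Numerator: 2(j1903)^2 + 140(j1903) + 2000 = -7240818 + j266420
Denominator: (j1903)^2 + 392(j1903) + 3072 = -3618337 + j745976
|N| = √(7240818² + 266420²) ≈ 7.2457e+06, ∠N ≈ 177.89°
|D| = √(3618337² + 745976²) ≈ 3.6944e+06, ∠D ≈ 168.35°
|T| = 7.2457e+06 / 3.6944e+06 ≈ 1.9613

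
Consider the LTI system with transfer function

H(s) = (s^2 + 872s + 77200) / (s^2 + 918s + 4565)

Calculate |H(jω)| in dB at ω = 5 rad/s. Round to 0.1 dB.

21.6 dB

Substitute s = j5:
Numerator: (j5)^2 + 872(j5) + 77200 = 77175 + j4360
Denominator: (j5)^2 + 918(j5) + 4565 = 4540 + j4590
|N| = √(77175² + 4360²) ≈ 77298, ∠N ≈ 3.23°
|D| = √(4540² + 4590²) ≈ 6456, ∠D ≈ 45.31°
|H| = 77298 / 6456 ≈ 11.973
Gain = 20 log₁₀(11.973) ≈ 21.56 dB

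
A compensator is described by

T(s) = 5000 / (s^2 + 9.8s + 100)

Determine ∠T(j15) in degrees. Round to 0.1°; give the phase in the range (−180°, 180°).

At s = jω = j15:
quadratic: (j15)² + 9.8·j15 + 100 = -125 + j147 → |·| ≈ 192.96, ∠ ≈ 130.38°
∠T = 0.00° − 130.38° = -130.38°

-130.4°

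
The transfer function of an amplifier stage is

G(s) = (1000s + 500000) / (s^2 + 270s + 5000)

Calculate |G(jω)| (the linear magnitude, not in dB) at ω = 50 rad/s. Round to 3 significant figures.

36.6

Substitute s = j50:
Numerator: 1000(j50) + 500000 = 500000 + j50000
Denominator: (j50)^2 + 270(j50) + 5000 = 2500 + j13500
|N| = √(500000² + 50000²) ≈ 5.0249e+05, ∠N ≈ 5.71°
|D| = √(2500² + 13500²) ≈ 13730, ∠D ≈ 79.51°
|G| = 5.0249e+05 / 13730 ≈ 36.598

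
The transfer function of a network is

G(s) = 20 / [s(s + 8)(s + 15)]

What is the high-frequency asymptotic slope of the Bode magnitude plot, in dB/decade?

Each pole contributes −20 dB/decade at high frequency; each zero contributes +20 dB/decade.
Net: 0 zero(s) − 3 pole(s) → -60 dB/decade.

-60 dB/decade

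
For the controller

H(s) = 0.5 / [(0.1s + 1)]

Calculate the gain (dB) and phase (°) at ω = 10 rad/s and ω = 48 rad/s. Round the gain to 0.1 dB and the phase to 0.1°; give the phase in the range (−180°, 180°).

ω = 10: -9.0 dB, -45.0°; ω = 48: -19.8 dB, -78.2°

At ω = 10 rad/s:
pole (1 + j10·0.1) = 1 + j1 → |·| ≈ 1.4142, ∠ ≈ 45.00°
|H| = 0.5 · 1 / (1.4142) ≈ 0.35356
Gain = 20 log₁₀(0.35356) ≈ -9.03 dB
∠H = (0°) − (45.00°) = -45.00°

At ω = 48 rad/s:
pole (1 + j48·0.1) = 1 + j4.8 → |·| ≈ 4.9031, ∠ ≈ 78.23°
|H| = 0.5 · 1 / (4.9031) ≈ 0.10198
Gain = 20 log₁₀(0.10198) ≈ -19.83 dB
∠H = (0°) − (78.23°) = -78.23°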